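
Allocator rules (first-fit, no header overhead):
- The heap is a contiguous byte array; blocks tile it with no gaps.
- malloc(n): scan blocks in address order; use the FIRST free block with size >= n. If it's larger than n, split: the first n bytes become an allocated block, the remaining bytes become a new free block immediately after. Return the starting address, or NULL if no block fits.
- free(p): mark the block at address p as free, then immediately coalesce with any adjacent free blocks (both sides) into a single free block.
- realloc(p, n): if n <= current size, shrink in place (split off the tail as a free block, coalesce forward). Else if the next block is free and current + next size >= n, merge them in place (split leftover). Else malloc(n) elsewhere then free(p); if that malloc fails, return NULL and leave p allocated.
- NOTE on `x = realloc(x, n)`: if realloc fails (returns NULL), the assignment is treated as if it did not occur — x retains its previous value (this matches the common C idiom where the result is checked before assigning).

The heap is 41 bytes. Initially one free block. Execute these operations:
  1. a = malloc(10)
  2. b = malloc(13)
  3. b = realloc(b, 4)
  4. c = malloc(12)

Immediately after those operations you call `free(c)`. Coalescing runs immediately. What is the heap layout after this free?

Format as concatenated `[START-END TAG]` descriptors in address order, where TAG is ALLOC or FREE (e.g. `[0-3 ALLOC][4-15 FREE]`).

Answer: [0-9 ALLOC][10-13 ALLOC][14-40 FREE]

Derivation:
Op 1: a = malloc(10) -> a = 0; heap: [0-9 ALLOC][10-40 FREE]
Op 2: b = malloc(13) -> b = 10; heap: [0-9 ALLOC][10-22 ALLOC][23-40 FREE]
Op 3: b = realloc(b, 4) -> b = 10; heap: [0-9 ALLOC][10-13 ALLOC][14-40 FREE]
Op 4: c = malloc(12) -> c = 14; heap: [0-9 ALLOC][10-13 ALLOC][14-25 ALLOC][26-40 FREE]
free(c): c = 14 -> block [14-25 ALLOC]; mark free, coalesce with adjacent free neighbors -> [0-9 ALLOC][10-13 ALLOC][14-40 FREE]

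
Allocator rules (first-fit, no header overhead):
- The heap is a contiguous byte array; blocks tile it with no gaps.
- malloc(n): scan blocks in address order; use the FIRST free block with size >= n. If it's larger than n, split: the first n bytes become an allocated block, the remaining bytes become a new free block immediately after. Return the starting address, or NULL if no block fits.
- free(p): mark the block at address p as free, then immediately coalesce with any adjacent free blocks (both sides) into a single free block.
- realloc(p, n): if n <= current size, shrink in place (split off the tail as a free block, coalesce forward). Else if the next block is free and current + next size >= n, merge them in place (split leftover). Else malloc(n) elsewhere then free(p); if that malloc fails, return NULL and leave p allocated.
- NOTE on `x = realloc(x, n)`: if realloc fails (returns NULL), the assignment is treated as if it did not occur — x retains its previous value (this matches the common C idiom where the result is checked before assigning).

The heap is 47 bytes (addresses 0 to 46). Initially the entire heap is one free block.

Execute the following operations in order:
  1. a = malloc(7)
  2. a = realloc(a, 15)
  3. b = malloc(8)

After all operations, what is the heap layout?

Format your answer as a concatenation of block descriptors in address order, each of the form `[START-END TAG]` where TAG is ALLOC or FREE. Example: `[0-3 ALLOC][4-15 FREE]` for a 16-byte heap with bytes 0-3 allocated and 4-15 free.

Answer: [0-14 ALLOC][15-22 ALLOC][23-46 FREE]

Derivation:
Op 1: a = malloc(7) -> a = 0; heap: [0-6 ALLOC][7-46 FREE]
Op 2: a = realloc(a, 15) -> a = 0; heap: [0-14 ALLOC][15-46 FREE]
Op 3: b = malloc(8) -> b = 15; heap: [0-14 ALLOC][15-22 ALLOC][23-46 FREE]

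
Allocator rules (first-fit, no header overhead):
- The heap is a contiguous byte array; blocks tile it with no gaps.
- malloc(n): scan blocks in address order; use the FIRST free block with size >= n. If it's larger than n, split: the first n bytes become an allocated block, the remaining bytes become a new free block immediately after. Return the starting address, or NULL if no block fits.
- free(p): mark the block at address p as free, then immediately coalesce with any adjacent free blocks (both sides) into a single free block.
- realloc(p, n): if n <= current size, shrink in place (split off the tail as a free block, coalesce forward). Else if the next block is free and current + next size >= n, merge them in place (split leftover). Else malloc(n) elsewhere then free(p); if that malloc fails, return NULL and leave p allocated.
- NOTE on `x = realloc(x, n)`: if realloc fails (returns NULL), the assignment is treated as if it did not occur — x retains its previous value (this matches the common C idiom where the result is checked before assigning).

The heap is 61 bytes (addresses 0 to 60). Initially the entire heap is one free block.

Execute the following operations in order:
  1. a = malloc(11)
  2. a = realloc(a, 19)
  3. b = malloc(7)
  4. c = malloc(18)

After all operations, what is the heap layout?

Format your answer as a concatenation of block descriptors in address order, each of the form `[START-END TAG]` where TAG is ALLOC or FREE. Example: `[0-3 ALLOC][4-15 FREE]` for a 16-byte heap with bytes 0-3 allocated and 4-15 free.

Op 1: a = malloc(11) -> a = 0; heap: [0-10 ALLOC][11-60 FREE]
Op 2: a = realloc(a, 19) -> a = 0; heap: [0-18 ALLOC][19-60 FREE]
Op 3: b = malloc(7) -> b = 19; heap: [0-18 ALLOC][19-25 ALLOC][26-60 FREE]
Op 4: c = malloc(18) -> c = 26; heap: [0-18 ALLOC][19-25 ALLOC][26-43 ALLOC][44-60 FREE]

Answer: [0-18 ALLOC][19-25 ALLOC][26-43 ALLOC][44-60 FREE]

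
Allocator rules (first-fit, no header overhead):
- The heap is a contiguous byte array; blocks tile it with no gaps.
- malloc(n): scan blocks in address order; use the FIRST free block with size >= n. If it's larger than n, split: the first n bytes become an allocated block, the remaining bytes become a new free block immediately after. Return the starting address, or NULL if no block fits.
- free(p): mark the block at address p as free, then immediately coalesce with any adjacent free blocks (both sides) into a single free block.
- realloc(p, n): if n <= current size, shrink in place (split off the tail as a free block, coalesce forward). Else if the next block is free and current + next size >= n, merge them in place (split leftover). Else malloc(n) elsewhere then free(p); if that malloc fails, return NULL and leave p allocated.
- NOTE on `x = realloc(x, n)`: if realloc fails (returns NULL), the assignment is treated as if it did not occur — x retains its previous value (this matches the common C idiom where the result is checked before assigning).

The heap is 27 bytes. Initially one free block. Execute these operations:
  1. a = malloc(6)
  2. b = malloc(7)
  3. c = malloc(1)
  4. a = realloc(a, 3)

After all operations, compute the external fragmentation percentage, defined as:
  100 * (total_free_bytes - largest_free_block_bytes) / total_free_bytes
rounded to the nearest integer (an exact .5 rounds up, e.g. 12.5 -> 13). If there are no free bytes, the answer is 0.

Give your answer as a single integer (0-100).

Op 1: a = malloc(6) -> a = 0; heap: [0-5 ALLOC][6-26 FREE]
Op 2: b = malloc(7) -> b = 6; heap: [0-5 ALLOC][6-12 ALLOC][13-26 FREE]
Op 3: c = malloc(1) -> c = 13; heap: [0-5 ALLOC][6-12 ALLOC][13-13 ALLOC][14-26 FREE]
Op 4: a = realloc(a, 3) -> a = 0; heap: [0-2 ALLOC][3-5 FREE][6-12 ALLOC][13-13 ALLOC][14-26 FREE]
Free blocks: [3 13] total_free=16 largest=13 -> 100*(16-13)/16 = 300/16 = 18.75 -> rounds to 19

Answer: 19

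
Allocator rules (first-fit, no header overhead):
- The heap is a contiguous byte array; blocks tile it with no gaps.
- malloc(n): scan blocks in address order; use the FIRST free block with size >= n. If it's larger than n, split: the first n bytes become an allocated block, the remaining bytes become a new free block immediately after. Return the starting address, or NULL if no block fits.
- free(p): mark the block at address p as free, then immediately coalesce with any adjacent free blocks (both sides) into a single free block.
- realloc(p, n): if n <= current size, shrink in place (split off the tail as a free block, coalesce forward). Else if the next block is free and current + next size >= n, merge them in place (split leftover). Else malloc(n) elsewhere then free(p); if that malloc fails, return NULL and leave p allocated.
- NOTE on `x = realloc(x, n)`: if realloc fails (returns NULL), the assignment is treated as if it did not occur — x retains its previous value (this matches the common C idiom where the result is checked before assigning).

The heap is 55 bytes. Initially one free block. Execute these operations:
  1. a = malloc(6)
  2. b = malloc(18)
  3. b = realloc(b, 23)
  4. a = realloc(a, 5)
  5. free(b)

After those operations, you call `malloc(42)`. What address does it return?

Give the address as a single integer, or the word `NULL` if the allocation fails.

Answer: 5

Derivation:
Op 1: a = malloc(6) -> a = 0; heap: [0-5 ALLOC][6-54 FREE]
Op 2: b = malloc(18) -> b = 6; heap: [0-5 ALLOC][6-23 ALLOC][24-54 FREE]
Op 3: b = realloc(b, 23) -> b = 6; heap: [0-5 ALLOC][6-28 ALLOC][29-54 FREE]
Op 4: a = realloc(a, 5) -> a = 0; heap: [0-4 ALLOC][5-5 FREE][6-28 ALLOC][29-54 FREE]
Op 5: free(b) -> (freed b); heap: [0-4 ALLOC][5-54 FREE]
malloc(42): first-fit scan over [0-4 ALLOC][5-54 FREE] -> 5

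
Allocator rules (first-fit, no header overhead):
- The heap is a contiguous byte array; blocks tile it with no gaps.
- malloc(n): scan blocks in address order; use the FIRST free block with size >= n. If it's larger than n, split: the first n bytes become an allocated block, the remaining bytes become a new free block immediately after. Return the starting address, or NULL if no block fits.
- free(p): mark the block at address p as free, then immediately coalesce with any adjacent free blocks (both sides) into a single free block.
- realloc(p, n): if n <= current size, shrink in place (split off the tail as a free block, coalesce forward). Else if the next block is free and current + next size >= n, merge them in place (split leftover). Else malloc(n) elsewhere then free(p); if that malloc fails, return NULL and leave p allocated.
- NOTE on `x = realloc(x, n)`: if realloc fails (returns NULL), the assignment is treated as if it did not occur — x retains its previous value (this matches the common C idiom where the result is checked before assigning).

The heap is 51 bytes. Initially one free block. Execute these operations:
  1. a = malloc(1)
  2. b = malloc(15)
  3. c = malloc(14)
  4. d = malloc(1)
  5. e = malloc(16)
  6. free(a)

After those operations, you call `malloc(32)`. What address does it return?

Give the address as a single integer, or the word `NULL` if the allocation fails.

Op 1: a = malloc(1) -> a = 0; heap: [0-0 ALLOC][1-50 FREE]
Op 2: b = malloc(15) -> b = 1; heap: [0-0 ALLOC][1-15 ALLOC][16-50 FREE]
Op 3: c = malloc(14) -> c = 16; heap: [0-0 ALLOC][1-15 ALLOC][16-29 ALLOC][30-50 FREE]
Op 4: d = malloc(1) -> d = 30; heap: [0-0 ALLOC][1-15 ALLOC][16-29 ALLOC][30-30 ALLOC][31-50 FREE]
Op 5: e = malloc(16) -> e = 31; heap: [0-0 ALLOC][1-15 ALLOC][16-29 ALLOC][30-30 ALLOC][31-46 ALLOC][47-50 FREE]
Op 6: free(a) -> (freed a); heap: [0-0 FREE][1-15 ALLOC][16-29 ALLOC][30-30 ALLOC][31-46 ALLOC][47-50 FREE]
malloc(32): first-fit scan over [0-0 FREE][1-15 ALLOC][16-29 ALLOC][30-30 ALLOC][31-46 ALLOC][47-50 FREE] -> NULL

Answer: NULL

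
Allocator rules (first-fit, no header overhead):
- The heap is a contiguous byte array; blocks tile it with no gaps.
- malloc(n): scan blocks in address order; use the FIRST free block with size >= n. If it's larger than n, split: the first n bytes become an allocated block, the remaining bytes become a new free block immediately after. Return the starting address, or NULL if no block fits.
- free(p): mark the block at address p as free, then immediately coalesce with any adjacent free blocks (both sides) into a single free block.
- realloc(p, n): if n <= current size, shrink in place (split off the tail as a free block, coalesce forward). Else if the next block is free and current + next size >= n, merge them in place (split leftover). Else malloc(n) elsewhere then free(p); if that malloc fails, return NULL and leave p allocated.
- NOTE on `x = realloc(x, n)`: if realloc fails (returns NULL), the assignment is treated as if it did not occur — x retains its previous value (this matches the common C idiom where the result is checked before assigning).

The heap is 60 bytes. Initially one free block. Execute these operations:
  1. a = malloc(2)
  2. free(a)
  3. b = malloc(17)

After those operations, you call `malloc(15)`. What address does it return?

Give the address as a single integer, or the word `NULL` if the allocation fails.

Op 1: a = malloc(2) -> a = 0; heap: [0-1 ALLOC][2-59 FREE]
Op 2: free(a) -> (freed a); heap: [0-59 FREE]
Op 3: b = malloc(17) -> b = 0; heap: [0-16 ALLOC][17-59 FREE]
malloc(15): first-fit scan over [0-16 ALLOC][17-59 FREE] -> 17

Answer: 17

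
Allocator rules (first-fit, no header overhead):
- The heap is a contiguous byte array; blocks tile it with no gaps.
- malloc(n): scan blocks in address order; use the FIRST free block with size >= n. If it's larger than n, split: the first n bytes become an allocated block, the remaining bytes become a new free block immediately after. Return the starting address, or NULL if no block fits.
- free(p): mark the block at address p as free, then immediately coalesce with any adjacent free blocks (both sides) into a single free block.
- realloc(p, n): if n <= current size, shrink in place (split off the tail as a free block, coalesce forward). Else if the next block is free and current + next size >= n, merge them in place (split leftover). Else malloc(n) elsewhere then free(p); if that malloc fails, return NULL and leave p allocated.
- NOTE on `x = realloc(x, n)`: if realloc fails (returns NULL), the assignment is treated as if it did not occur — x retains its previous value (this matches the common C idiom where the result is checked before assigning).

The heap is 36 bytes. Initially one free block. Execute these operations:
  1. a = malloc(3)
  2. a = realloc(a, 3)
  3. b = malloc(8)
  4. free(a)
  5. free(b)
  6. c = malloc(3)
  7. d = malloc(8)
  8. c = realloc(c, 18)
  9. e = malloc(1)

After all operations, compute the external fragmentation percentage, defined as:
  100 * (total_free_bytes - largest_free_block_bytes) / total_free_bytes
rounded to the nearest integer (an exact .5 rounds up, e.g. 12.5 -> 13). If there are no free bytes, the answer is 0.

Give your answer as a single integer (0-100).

Answer: 22

Derivation:
Op 1: a = malloc(3) -> a = 0; heap: [0-2 ALLOC][3-35 FREE]
Op 2: a = realloc(a, 3) -> a = 0; heap: [0-2 ALLOC][3-35 FREE]
Op 3: b = malloc(8) -> b = 3; heap: [0-2 ALLOC][3-10 ALLOC][11-35 FREE]
Op 4: free(a) -> (freed a); heap: [0-2 FREE][3-10 ALLOC][11-35 FREE]
Op 5: free(b) -> (freed b); heap: [0-35 FREE]
Op 6: c = malloc(3) -> c = 0; heap: [0-2 ALLOC][3-35 FREE]
Op 7: d = malloc(8) -> d = 3; heap: [0-2 ALLOC][3-10 ALLOC][11-35 FREE]
Op 8: c = realloc(c, 18) -> c = 11; heap: [0-2 FREE][3-10 ALLOC][11-28 ALLOC][29-35 FREE]
Op 9: e = malloc(1) -> e = 0; heap: [0-0 ALLOC][1-2 FREE][3-10 ALLOC][11-28 ALLOC][29-35 FREE]
Free blocks: [2 7] total_free=9 largest=7 -> 100*(9-7)/9 = 200/9 ≈ 22.222 -> rounds to 22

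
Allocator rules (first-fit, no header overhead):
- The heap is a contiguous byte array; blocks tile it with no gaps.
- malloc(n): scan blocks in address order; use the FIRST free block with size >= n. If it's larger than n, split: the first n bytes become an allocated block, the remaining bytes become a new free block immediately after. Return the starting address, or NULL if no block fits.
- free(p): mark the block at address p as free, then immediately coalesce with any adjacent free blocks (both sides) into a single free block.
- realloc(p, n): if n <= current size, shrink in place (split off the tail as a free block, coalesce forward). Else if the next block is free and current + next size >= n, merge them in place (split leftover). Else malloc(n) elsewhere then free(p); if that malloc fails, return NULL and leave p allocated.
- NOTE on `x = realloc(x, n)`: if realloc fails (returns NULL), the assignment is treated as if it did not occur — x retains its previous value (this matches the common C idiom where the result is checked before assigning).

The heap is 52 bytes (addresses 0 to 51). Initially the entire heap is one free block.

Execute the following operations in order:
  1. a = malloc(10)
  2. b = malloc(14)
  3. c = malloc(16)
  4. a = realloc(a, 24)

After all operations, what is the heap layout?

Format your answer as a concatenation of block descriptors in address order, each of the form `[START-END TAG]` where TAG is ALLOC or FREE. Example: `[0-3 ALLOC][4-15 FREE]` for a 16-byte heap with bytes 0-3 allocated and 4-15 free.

Answer: [0-9 ALLOC][10-23 ALLOC][24-39 ALLOC][40-51 FREE]

Derivation:
Op 1: a = malloc(10) -> a = 0; heap: [0-9 ALLOC][10-51 FREE]
Op 2: b = malloc(14) -> b = 10; heap: [0-9 ALLOC][10-23 ALLOC][24-51 FREE]
Op 3: c = malloc(16) -> c = 24; heap: [0-9 ALLOC][10-23 ALLOC][24-39 ALLOC][40-51 FREE]
Op 4: a = realloc(a, 24) -> NULL (a unchanged); heap: [0-9 ALLOC][10-23 ALLOC][24-39 ALLOC][40-51 FREE]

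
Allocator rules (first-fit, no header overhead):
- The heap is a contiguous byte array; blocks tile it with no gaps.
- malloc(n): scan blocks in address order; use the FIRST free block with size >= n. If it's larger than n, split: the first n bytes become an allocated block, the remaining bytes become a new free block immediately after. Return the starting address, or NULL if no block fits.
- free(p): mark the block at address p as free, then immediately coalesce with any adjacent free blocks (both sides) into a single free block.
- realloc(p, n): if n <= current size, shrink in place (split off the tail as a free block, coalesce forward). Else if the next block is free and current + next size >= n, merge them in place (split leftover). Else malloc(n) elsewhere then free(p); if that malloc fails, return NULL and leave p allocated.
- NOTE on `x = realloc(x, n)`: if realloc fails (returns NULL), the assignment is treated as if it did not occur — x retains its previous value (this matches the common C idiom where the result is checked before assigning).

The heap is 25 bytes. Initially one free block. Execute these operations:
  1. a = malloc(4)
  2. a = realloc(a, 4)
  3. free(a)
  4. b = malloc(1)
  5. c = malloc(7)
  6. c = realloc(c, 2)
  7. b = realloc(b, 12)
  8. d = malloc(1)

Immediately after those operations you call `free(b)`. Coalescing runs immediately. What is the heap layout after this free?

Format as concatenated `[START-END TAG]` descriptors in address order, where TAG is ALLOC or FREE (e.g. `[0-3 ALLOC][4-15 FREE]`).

Op 1: a = malloc(4) -> a = 0; heap: [0-3 ALLOC][4-24 FREE]
Op 2: a = realloc(a, 4) -> a = 0; heap: [0-3 ALLOC][4-24 FREE]
Op 3: free(a) -> (freed a); heap: [0-24 FREE]
Op 4: b = malloc(1) -> b = 0; heap: [0-0 ALLOC][1-24 FREE]
Op 5: c = malloc(7) -> c = 1; heap: [0-0 ALLOC][1-7 ALLOC][8-24 FREE]
Op 6: c = realloc(c, 2) -> c = 1; heap: [0-0 ALLOC][1-2 ALLOC][3-24 FREE]
Op 7: b = realloc(b, 12) -> b = 3; heap: [0-0 FREE][1-2 ALLOC][3-14 ALLOC][15-24 FREE]
Op 8: d = malloc(1) -> d = 0; heap: [0-0 ALLOC][1-2 ALLOC][3-14 ALLOC][15-24 FREE]
free(b): b = 3 -> block [3-14 ALLOC]; mark free, coalesce with adjacent free neighbors -> [0-0 ALLOC][1-2 ALLOC][3-24 FREE]

Answer: [0-0 ALLOC][1-2 ALLOC][3-24 FREE]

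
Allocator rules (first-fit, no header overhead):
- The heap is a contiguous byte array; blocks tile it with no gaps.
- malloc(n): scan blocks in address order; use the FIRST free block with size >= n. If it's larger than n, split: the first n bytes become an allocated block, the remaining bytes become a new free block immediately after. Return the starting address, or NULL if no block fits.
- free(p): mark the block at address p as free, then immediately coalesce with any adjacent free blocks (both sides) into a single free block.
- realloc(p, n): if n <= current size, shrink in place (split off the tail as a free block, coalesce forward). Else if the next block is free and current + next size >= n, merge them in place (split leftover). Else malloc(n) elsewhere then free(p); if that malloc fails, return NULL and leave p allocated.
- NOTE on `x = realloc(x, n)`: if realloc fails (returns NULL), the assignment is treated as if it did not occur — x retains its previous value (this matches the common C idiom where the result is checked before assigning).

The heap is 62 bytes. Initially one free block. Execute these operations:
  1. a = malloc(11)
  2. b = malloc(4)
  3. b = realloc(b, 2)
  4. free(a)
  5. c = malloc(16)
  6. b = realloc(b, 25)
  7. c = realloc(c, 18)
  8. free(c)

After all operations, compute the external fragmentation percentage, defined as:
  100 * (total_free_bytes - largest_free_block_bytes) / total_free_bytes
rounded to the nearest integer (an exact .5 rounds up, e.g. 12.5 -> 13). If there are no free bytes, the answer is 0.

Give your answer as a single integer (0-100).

Answer: 22

Derivation:
Op 1: a = malloc(11) -> a = 0; heap: [0-10 ALLOC][11-61 FREE]
Op 2: b = malloc(4) -> b = 11; heap: [0-10 ALLOC][11-14 ALLOC][15-61 FREE]
Op 3: b = realloc(b, 2) -> b = 11; heap: [0-10 ALLOC][11-12 ALLOC][13-61 FREE]
Op 4: free(a) -> (freed a); heap: [0-10 FREE][11-12 ALLOC][13-61 FREE]
Op 5: c = malloc(16) -> c = 13; heap: [0-10 FREE][11-12 ALLOC][13-28 ALLOC][29-61 FREE]
Op 6: b = realloc(b, 25) -> b = 29; heap: [0-12 FREE][13-28 ALLOC][29-53 ALLOC][54-61 FREE]
Op 7: c = realloc(c, 18) -> NULL (c unchanged); heap: [0-12 FREE][13-28 ALLOC][29-53 ALLOC][54-61 FREE]
Op 8: free(c) -> (freed c); heap: [0-28 FREE][29-53 ALLOC][54-61 FREE]
Free blocks: [29 8] total_free=37 largest=29 -> 100*(37-29)/37 = 800/37 ≈ 21.622 -> rounds to 22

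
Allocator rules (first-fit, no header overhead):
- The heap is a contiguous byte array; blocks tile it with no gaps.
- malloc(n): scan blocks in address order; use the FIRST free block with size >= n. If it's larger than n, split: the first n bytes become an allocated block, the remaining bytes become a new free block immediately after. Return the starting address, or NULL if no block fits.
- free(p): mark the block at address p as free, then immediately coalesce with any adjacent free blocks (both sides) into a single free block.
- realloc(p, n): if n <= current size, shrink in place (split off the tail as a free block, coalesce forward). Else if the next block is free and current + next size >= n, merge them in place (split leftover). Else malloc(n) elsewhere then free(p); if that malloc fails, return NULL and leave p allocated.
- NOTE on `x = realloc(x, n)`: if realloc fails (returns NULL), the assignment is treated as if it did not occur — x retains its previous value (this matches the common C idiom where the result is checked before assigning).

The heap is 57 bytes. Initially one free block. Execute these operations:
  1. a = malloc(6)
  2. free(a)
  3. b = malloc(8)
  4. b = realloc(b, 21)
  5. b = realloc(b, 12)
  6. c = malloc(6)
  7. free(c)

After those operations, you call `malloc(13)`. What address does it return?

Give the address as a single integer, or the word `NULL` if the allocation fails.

Op 1: a = malloc(6) -> a = 0; heap: [0-5 ALLOC][6-56 FREE]
Op 2: free(a) -> (freed a); heap: [0-56 FREE]
Op 3: b = malloc(8) -> b = 0; heap: [0-7 ALLOC][8-56 FREE]
Op 4: b = realloc(b, 21) -> b = 0; heap: [0-20 ALLOC][21-56 FREE]
Op 5: b = realloc(b, 12) -> b = 0; heap: [0-11 ALLOC][12-56 FREE]
Op 6: c = malloc(6) -> c = 12; heap: [0-11 ALLOC][12-17 ALLOC][18-56 FREE]
Op 7: free(c) -> (freed c); heap: [0-11 ALLOC][12-56 FREE]
malloc(13): first-fit scan over [0-11 ALLOC][12-56 FREE] -> 12

Answer: 12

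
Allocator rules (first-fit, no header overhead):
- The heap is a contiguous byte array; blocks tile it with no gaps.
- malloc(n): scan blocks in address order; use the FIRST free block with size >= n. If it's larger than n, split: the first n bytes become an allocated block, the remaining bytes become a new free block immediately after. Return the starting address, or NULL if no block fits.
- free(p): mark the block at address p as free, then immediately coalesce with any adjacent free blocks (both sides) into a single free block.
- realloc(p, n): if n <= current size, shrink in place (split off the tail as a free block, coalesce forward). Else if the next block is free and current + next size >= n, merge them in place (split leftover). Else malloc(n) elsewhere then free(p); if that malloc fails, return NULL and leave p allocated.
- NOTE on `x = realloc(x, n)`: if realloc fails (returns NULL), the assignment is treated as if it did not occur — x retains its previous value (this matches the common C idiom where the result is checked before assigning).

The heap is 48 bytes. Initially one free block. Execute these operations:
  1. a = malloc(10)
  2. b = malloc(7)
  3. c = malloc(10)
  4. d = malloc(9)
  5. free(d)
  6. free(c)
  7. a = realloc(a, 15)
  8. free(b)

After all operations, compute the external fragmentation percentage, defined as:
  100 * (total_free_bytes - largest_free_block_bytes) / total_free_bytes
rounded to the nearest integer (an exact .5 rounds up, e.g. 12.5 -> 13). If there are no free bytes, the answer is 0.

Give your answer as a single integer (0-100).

Answer: 48

Derivation:
Op 1: a = malloc(10) -> a = 0; heap: [0-9 ALLOC][10-47 FREE]
Op 2: b = malloc(7) -> b = 10; heap: [0-9 ALLOC][10-16 ALLOC][17-47 FREE]
Op 3: c = malloc(10) -> c = 17; heap: [0-9 ALLOC][10-16 ALLOC][17-26 ALLOC][27-47 FREE]
Op 4: d = malloc(9) -> d = 27; heap: [0-9 ALLOC][10-16 ALLOC][17-26 ALLOC][27-35 ALLOC][36-47 FREE]
Op 5: free(d) -> (freed d); heap: [0-9 ALLOC][10-16 ALLOC][17-26 ALLOC][27-47 FREE]
Op 6: free(c) -> (freed c); heap: [0-9 ALLOC][10-16 ALLOC][17-47 FREE]
Op 7: a = realloc(a, 15) -> a = 17; heap: [0-9 FREE][10-16 ALLOC][17-31 ALLOC][32-47 FREE]
Op 8: free(b) -> (freed b); heap: [0-16 FREE][17-31 ALLOC][32-47 FREE]
Free blocks: [17 16] total_free=33 largest=17 -> 100*(33-17)/33 = 1600/33 ≈ 48.485 -> rounds to 48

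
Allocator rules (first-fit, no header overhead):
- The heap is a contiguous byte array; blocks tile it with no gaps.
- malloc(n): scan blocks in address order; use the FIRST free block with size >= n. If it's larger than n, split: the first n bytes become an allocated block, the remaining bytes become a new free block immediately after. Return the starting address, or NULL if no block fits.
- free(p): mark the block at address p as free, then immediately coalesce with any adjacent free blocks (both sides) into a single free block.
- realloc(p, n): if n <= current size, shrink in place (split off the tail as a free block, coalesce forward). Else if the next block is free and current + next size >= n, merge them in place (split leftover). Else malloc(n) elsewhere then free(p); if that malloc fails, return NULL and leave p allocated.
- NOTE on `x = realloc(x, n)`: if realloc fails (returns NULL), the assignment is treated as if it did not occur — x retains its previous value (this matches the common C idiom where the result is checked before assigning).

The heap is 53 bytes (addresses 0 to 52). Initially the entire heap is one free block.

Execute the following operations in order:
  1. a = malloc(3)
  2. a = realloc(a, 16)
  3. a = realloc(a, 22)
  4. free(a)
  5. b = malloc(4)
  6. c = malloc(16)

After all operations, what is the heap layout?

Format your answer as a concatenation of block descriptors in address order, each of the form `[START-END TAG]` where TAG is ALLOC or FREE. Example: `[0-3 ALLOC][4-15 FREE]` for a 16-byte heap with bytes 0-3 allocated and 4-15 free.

Answer: [0-3 ALLOC][4-19 ALLOC][20-52 FREE]

Derivation:
Op 1: a = malloc(3) -> a = 0; heap: [0-2 ALLOC][3-52 FREE]
Op 2: a = realloc(a, 16) -> a = 0; heap: [0-15 ALLOC][16-52 FREE]
Op 3: a = realloc(a, 22) -> a = 0; heap: [0-21 ALLOC][22-52 FREE]
Op 4: free(a) -> (freed a); heap: [0-52 FREE]
Op 5: b = malloc(4) -> b = 0; heap: [0-3 ALLOC][4-52 FREE]
Op 6: c = malloc(16) -> c = 4; heap: [0-3 ALLOC][4-19 ALLOC][20-52 FREE]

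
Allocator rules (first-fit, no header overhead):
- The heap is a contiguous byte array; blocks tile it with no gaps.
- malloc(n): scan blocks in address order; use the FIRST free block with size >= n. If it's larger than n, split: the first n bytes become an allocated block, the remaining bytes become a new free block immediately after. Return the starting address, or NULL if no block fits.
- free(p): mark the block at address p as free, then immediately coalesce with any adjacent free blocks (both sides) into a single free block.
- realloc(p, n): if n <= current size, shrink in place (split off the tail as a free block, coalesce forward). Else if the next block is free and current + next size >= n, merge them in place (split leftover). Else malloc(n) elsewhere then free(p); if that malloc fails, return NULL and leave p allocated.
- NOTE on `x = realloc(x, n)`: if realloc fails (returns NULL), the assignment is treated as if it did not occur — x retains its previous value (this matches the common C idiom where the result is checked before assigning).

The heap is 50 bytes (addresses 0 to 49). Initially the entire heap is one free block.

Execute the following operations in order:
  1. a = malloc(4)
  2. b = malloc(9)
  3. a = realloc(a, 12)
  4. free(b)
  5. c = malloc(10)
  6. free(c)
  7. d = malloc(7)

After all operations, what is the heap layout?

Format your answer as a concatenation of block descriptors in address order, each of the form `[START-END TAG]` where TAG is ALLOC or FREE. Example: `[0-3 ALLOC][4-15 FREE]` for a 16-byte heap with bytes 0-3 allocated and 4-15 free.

Op 1: a = malloc(4) -> a = 0; heap: [0-3 ALLOC][4-49 FREE]
Op 2: b = malloc(9) -> b = 4; heap: [0-3 ALLOC][4-12 ALLOC][13-49 FREE]
Op 3: a = realloc(a, 12) -> a = 13; heap: [0-3 FREE][4-12 ALLOC][13-24 ALLOC][25-49 FREE]
Op 4: free(b) -> (freed b); heap: [0-12 FREE][13-24 ALLOC][25-49 FREE]
Op 5: c = malloc(10) -> c = 0; heap: [0-9 ALLOC][10-12 FREE][13-24 ALLOC][25-49 FREE]
Op 6: free(c) -> (freed c); heap: [0-12 FREE][13-24 ALLOC][25-49 FREE]
Op 7: d = malloc(7) -> d = 0; heap: [0-6 ALLOC][7-12 FREE][13-24 ALLOC][25-49 FREE]

Answer: [0-6 ALLOC][7-12 FREE][13-24 ALLOC][25-49 FREE]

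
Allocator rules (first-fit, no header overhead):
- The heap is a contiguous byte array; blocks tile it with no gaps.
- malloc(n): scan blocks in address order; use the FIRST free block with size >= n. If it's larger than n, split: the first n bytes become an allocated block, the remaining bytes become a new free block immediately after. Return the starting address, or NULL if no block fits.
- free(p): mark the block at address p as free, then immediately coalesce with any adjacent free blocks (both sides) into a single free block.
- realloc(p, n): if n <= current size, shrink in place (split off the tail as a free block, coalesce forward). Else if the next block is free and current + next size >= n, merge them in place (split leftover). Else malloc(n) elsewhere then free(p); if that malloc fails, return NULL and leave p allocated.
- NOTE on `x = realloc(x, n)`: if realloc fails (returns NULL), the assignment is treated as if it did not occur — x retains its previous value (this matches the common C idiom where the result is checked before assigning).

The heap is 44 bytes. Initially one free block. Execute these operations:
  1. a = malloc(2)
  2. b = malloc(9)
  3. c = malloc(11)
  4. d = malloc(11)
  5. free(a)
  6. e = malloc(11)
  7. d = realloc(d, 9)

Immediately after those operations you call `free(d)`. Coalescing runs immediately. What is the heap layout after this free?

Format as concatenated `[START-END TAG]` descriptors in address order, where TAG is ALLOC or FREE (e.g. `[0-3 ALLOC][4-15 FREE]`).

Op 1: a = malloc(2) -> a = 0; heap: [0-1 ALLOC][2-43 FREE]
Op 2: b = malloc(9) -> b = 2; heap: [0-1 ALLOC][2-10 ALLOC][11-43 FREE]
Op 3: c = malloc(11) -> c = 11; heap: [0-1 ALLOC][2-10 ALLOC][11-21 ALLOC][22-43 FREE]
Op 4: d = malloc(11) -> d = 22; heap: [0-1 ALLOC][2-10 ALLOC][11-21 ALLOC][22-32 ALLOC][33-43 FREE]
Op 5: free(a) -> (freed a); heap: [0-1 FREE][2-10 ALLOC][11-21 ALLOC][22-32 ALLOC][33-43 FREE]
Op 6: e = malloc(11) -> e = 33; heap: [0-1 FREE][2-10 ALLOC][11-21 ALLOC][22-32 ALLOC][33-43 ALLOC]
Op 7: d = realloc(d, 9) -> d = 22; heap: [0-1 FREE][2-10 ALLOC][11-21 ALLOC][22-30 ALLOC][31-32 FREE][33-43 ALLOC]
free(d): d = 22 -> block [22-30 ALLOC]; mark free, coalesce with adjacent free neighbors -> [0-1 FREE][2-10 ALLOC][11-21 ALLOC][22-32 FREE][33-43 ALLOC]

Answer: [0-1 FREE][2-10 ALLOC][11-21 ALLOC][22-32 FREE][33-43 ALLOC]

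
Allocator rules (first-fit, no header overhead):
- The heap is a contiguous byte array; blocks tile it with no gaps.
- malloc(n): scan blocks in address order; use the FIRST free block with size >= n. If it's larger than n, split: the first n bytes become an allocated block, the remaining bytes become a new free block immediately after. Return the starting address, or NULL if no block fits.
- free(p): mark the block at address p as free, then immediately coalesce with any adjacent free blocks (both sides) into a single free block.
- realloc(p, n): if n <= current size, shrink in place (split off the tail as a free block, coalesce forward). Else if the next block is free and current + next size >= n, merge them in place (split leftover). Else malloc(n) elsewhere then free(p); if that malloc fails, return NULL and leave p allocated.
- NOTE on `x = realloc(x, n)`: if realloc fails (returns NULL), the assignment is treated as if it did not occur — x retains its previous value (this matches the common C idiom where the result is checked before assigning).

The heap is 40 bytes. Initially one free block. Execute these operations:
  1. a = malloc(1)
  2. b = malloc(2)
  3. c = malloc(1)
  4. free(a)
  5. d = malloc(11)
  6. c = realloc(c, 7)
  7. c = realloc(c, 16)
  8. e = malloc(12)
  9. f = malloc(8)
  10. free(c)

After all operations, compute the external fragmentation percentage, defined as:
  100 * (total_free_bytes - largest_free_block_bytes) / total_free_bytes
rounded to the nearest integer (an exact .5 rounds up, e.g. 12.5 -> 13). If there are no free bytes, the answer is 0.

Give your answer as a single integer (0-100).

Answer: 16

Derivation:
Op 1: a = malloc(1) -> a = 0; heap: [0-0 ALLOC][1-39 FREE]
Op 2: b = malloc(2) -> b = 1; heap: [0-0 ALLOC][1-2 ALLOC][3-39 FREE]
Op 3: c = malloc(1) -> c = 3; heap: [0-0 ALLOC][1-2 ALLOC][3-3 ALLOC][4-39 FREE]
Op 4: free(a) -> (freed a); heap: [0-0 FREE][1-2 ALLOC][3-3 ALLOC][4-39 FREE]
Op 5: d = malloc(11) -> d = 4; heap: [0-0 FREE][1-2 ALLOC][3-3 ALLOC][4-14 ALLOC][15-39 FREE]
Op 6: c = realloc(c, 7) -> c = 15; heap: [0-0 FREE][1-2 ALLOC][3-3 FREE][4-14 ALLOC][15-21 ALLOC][22-39 FREE]
Op 7: c = realloc(c, 16) -> c = 15; heap: [0-0 FREE][1-2 ALLOC][3-3 FREE][4-14 ALLOC][15-30 ALLOC][31-39 FREE]
Op 8: e = malloc(12) -> e = NULL; heap: [0-0 FREE][1-2 ALLOC][3-3 FREE][4-14 ALLOC][15-30 ALLOC][31-39 FREE]
Op 9: f = malloc(8) -> f = 31; heap: [0-0 FREE][1-2 ALLOC][3-3 FREE][4-14 ALLOC][15-30 ALLOC][31-38 ALLOC][39-39 FREE]
Op 10: free(c) -> (freed c); heap: [0-0 FREE][1-2 ALLOC][3-3 FREE][4-14 ALLOC][15-30 FREE][31-38 ALLOC][39-39 FREE]
Free blocks: [1 1 16 1] total_free=19 largest=16 -> 100*(19-16)/19 = 300/19 ≈ 15.789 -> rounds to 16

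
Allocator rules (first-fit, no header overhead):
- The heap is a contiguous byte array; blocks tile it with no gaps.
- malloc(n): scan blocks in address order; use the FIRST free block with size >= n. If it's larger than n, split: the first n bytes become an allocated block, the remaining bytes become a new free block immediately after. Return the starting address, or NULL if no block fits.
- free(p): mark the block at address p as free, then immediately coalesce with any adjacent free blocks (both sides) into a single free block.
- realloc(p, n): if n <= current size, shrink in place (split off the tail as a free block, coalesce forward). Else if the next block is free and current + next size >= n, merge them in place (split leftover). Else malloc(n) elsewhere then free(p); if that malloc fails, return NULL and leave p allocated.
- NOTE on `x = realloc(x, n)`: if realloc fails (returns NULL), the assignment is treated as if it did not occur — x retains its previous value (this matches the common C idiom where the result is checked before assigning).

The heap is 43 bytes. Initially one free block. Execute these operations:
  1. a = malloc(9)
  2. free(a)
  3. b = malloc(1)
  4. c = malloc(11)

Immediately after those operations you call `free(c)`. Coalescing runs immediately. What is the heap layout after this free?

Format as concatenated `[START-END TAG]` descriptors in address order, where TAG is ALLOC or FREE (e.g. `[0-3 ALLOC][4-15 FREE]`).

Answer: [0-0 ALLOC][1-42 FREE]

Derivation:
Op 1: a = malloc(9) -> a = 0; heap: [0-8 ALLOC][9-42 FREE]
Op 2: free(a) -> (freed a); heap: [0-42 FREE]
Op 3: b = malloc(1) -> b = 0; heap: [0-0 ALLOC][1-42 FREE]
Op 4: c = malloc(11) -> c = 1; heap: [0-0 ALLOC][1-11 ALLOC][12-42 FREE]
free(c): c = 1 -> block [1-11 ALLOC]; mark free, coalesce with adjacent free neighbors -> [0-0 ALLOC][1-42 FREE]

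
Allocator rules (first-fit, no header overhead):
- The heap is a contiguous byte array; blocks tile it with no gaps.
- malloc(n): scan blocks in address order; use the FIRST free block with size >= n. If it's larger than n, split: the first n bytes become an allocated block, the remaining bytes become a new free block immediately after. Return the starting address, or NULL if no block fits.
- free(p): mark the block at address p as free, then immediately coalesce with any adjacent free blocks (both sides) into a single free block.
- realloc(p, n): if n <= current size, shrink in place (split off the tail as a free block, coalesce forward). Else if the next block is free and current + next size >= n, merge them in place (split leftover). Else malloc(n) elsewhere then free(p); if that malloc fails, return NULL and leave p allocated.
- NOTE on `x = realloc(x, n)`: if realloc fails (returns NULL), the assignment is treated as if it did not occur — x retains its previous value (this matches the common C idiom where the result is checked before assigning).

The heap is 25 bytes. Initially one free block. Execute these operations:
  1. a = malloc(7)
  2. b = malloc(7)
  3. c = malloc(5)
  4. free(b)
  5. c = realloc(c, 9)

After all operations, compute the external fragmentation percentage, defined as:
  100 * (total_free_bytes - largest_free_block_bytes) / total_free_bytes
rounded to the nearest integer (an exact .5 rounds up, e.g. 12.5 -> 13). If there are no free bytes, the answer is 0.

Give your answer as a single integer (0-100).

Answer: 22

Derivation:
Op 1: a = malloc(7) -> a = 0; heap: [0-6 ALLOC][7-24 FREE]
Op 2: b = malloc(7) -> b = 7; heap: [0-6 ALLOC][7-13 ALLOC][14-24 FREE]
Op 3: c = malloc(5) -> c = 14; heap: [0-6 ALLOC][7-13 ALLOC][14-18 ALLOC][19-24 FREE]
Op 4: free(b) -> (freed b); heap: [0-6 ALLOC][7-13 FREE][14-18 ALLOC][19-24 FREE]
Op 5: c = realloc(c, 9) -> c = 14; heap: [0-6 ALLOC][7-13 FREE][14-22 ALLOC][23-24 FREE]
Free blocks: [7 2] total_free=9 largest=7 -> 100*(9-7)/9 = 200/9 ≈ 22.222 -> rounds to 22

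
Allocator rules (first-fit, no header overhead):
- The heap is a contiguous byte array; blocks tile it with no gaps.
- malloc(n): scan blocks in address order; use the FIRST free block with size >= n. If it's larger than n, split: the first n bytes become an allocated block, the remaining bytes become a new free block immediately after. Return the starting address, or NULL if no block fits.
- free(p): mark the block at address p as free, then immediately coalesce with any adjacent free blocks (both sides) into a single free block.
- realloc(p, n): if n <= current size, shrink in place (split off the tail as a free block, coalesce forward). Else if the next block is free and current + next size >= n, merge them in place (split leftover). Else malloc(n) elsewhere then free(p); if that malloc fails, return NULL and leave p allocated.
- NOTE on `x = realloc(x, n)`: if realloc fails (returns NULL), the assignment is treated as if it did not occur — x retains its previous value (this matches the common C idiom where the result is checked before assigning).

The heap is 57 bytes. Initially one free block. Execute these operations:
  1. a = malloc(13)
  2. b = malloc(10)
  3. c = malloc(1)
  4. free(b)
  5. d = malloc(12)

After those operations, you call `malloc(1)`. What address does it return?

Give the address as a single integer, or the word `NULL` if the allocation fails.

Answer: 13

Derivation:
Op 1: a = malloc(13) -> a = 0; heap: [0-12 ALLOC][13-56 FREE]
Op 2: b = malloc(10) -> b = 13; heap: [0-12 ALLOC][13-22 ALLOC][23-56 FREE]
Op 3: c = malloc(1) -> c = 23; heap: [0-12 ALLOC][13-22 ALLOC][23-23 ALLOC][24-56 FREE]
Op 4: free(b) -> (freed b); heap: [0-12 ALLOC][13-22 FREE][23-23 ALLOC][24-56 FREE]
Op 5: d = malloc(12) -> d = 24; heap: [0-12 ALLOC][13-22 FREE][23-23 ALLOC][24-35 ALLOC][36-56 FREE]
malloc(1): first-fit scan over [0-12 ALLOC][13-22 FREE][23-23 ALLOC][24-35 ALLOC][36-56 FREE] -> 13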